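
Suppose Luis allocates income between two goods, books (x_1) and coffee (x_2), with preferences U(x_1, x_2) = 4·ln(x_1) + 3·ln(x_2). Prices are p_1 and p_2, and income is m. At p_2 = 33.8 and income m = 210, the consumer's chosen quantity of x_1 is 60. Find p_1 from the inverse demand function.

The MRS is (4/3)·x_2/x_1. Set MRS = p_1/p_2.
So 4·p_2·x_2 = 3·p_1·x_1; combined with the budget, a share 4/7 of income goes to x_1.
Demand: x_1*(p_1,p_2,m) = 4/7·m/p_1 and x_2* = 3/7·m/p_2.
Set x_1* = 60 in the demand function and solve for p_1: p_1 = 2.

p_1 = 2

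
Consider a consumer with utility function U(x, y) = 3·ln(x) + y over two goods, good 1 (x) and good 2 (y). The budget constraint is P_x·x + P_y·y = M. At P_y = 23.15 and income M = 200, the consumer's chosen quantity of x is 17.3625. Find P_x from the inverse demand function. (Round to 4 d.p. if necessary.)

MU_x = 3/x, MU_y = 1. Tangency: 3/x = P_x/P_y.
So x*(P_x,P_y) = 3·P_y/P_x, independent of income; and y* = (M − 3·P_y)/P_y.
Set x* = 17.3625 in the demand function and solve for P_x: P_x = 4.

P_x = 4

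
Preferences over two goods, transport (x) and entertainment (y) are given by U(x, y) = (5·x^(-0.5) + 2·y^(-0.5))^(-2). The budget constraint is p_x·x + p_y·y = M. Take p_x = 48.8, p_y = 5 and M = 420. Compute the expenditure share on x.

share on x = 0.7974

MU_x ∝ 5·x^(-1.5), MU_y ∝ 2·y^(-1.5), so MRS = (5/2)·(y/x)^(1.5) = p_x/p_y.
Solve for the ratio: y/x = [(2/5)·p_x/p_y]^(2/3).
Substitute y = (y/x)·x into the budget: x* = M/(p_x + p_y·(y/x)).
Numerically y/x = 2.479362, so x* = 420/(48.8 + 5·2.479362) = 6.8631 and y* = 2.479362·6.8631 = 17.0161.
Expenditure on x: 48.8·6.8631 = 334.9194; share = 0.7974.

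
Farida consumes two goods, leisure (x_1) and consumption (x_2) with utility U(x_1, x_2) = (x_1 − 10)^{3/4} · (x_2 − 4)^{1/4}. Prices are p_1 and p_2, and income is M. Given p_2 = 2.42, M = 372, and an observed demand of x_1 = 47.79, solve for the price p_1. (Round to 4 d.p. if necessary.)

Let x_1' = x_1−10, x_2' = x_2−4. MRS = 3·x_2'/x_1' = p_1/p_2.
Substituting into the budget: x_1* = 10 + 0.75·(M − 10·p_1 − 4·p_2)/p_1, and x_2* = 4 + 0.25·(…)/p_2.
Set x_1* = 47.79 in the demand function and solve for p_1: p_1 = 6.

p_1 = 6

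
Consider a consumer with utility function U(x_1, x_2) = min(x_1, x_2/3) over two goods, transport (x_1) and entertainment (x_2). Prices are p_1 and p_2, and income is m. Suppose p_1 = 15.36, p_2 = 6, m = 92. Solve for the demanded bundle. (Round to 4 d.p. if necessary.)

x_1* = 2.7578, x_2* = 8.2734

Demand: x_1*(p_1,p_2,m) = m/(p_1 + 3·p_2), x_2* = 3·m/(p_1 + 3·p_2).
Here 15.36 + 3·6 = 33.36, giving x_1* = 2.7578 and x_2* = 8.2734.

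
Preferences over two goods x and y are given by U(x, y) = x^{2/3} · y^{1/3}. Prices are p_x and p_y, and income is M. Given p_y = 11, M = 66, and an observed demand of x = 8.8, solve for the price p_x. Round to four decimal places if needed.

MU_x/MU_y = (2/3·y)/(1/3·x); tangency sets this equal to p_x/p_y.
So 2/3·p_y·y = 1/3·p_x·x; combined with the budget, a share 2/3 of income goes to x.
Demand: x*(p_x,p_y,M) = 2/3·M/p_x and y* = 1/3·M/p_y.
Set x* = 8.8 in the demand function and solve for p_x: p_x = 5.

p_x = 5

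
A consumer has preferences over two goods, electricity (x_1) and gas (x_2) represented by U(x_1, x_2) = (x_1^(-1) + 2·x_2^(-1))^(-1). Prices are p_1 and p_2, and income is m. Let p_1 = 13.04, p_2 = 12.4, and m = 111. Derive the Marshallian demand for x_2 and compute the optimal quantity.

x_2* = 5.189

MRS = MU_x_1/MU_x_2 = (1/2)·(x_2/x_1)^(2). Set equal to p_1/p_2.
Hence x_2/x_1 = (2·p_1/p_2)^(1/(2)), i.e. raised to the 0.5 power.
With the ratio pinned down, the budget gives x_1* = m/(p_1 + p_2·(x_2/x_1)) and x_2* = (x_2/x_1)·x_1*.
Numerically x_2/x_1 = 1.45025, so x_1* = 111/(13.04 + 12.4·1.45025) = 3.578 and x_2* = 1.45025·3.578 = 5.189.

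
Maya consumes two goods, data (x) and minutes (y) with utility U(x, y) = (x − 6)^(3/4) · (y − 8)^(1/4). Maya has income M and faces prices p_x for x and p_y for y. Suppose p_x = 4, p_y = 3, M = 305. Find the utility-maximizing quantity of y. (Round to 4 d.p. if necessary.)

y* = 29.4167

Discretionary income = 305 − 6·4 − 8·3 = 257; y* = 8 + 0.25·257/3 = 29.4167.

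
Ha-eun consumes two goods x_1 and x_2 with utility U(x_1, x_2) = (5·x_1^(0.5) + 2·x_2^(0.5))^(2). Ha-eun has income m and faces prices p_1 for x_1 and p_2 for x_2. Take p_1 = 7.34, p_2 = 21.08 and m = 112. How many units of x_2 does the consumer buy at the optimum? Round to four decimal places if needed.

MU_x_1 ∝ 5·x_1^(-0.5), MU_x_2 ∝ 2·x_2^(-0.5), so MRS = (5/2)·(x_2/x_1)^(0.5) = p_1/p_2.
Hence x_2/x_1 = ((2/5)·p_1/p_2)^(1/(0.5)), i.e. raised to the 2 power.
With the ratio pinned down, the budget gives x_1* = m/(p_1 + p_2·(x_2/x_1)) and x_2* = (x_2/x_1)·x_1*.
Numerically x_2/x_1 = 0.019399, so x_1* = 112/(7.34 + 21.08·0.019399) = 14.4536 and x_2* = 0.019399·14.4536 = 0.2804.

x_2* = 0.2804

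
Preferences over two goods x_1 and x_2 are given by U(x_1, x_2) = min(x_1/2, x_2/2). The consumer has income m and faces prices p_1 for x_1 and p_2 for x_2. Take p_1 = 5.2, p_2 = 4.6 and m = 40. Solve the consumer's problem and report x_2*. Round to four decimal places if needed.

x_2* = 4.0816

Leontief preferences: the optimum is at the kink where x_1/2 = x_2/2, i.e. x_2 = x_1.
Budget: p_1·x_1 + p_2·x_1 = m, so (2·p_1 + 2·p_2)·x_1 = 2·m.
Demand: x_1*(p_1,p_2,m) = 2·m/(2·p_1 + 2·p_2), x_2* = 2·m/(2·p_1 + 2·p_2).
Here 2·5.2 + 2·4.6 = 19.6, giving x_2* = 4.0816.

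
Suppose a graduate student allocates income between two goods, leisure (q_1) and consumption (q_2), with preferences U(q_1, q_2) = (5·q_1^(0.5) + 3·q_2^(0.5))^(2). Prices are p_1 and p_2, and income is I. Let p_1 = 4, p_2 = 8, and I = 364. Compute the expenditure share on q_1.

From the CES first-order condition, (5/3)·(q_2/q_1)^(0.5) = p_1/p_2.
Hence q_2/q_1 = ((3/5)·p_1/p_2)^(1/(0.5)), i.e. raised to the 2 power.
With the ratio pinned down, the budget gives q_1* = I/(p_1 + p_2·(q_2/q_1)) and q_2* = (q_2/q_1)·q_1*.
Numerically q_2/q_1 = 0.09, so q_1* = 364/(4 + 8·0.09) = 77.1186 and q_2* = 0.09·77.1186 = 6.9407.
Expenditure on q_1: 4·77.1186 = 308.4746; share = 0.8475.

share on q_1 = 0.8475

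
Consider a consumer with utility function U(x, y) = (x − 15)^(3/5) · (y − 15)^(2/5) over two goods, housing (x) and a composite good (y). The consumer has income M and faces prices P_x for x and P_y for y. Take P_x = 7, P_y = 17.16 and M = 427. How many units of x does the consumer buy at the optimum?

x* = 20.5371

Discretionary income = 427 − 15·7 − 15·17.16 = 64.6; x* = 15 + 0.6·64.6/7 = 20.5371.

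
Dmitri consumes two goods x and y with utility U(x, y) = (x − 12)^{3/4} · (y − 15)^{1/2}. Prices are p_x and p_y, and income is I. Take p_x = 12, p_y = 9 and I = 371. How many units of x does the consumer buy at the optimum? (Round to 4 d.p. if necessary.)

Let x' = x−12, y' = y−15. MRS = (3/2)·y'/x' = p_x/p_y.
After buying the subsistence bundle (12, 15), a share 0.6 of the remaining income goes to x: x* = 12 + 0.6·(I − 12p_x − 15p_y)/p_x.
Discretionary income = 371 − 12·12 − 15·9 = 92; x* = 12 + 0.6·92/12 = 16.6.

x* = 16.6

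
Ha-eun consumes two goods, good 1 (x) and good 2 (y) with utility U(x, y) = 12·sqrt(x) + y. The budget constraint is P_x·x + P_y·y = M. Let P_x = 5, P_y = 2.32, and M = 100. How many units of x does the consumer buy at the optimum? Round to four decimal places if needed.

x* = 7.7507

Utility is quasi-linear in y; the FOC for x is 6/√x = P_x/P_y.
Solve: √x = 6·P_y/P_x, so x*(P_x,P_y) = (6·P_y/P_x)², and y* = (M − P_x·x*)/P_y.
Plugging in: x* = (6·2.32/5)² = 7.7507.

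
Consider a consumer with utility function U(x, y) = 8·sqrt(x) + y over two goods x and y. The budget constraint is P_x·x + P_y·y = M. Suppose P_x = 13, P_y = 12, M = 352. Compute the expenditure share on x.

Set MRS = P_x/P_y: 4·x^(−1/2) = P_x/P_y.
Solve: √x = 4·P_y/P_x, so x*(P_x,P_y) = (4·P_y/P_x)², and y* = (M − P_x·x*)/P_y.
Plugging in: x* = (4·12/13)² = 13.6331, y* = 14.5641.
Expenditure on x: 13·13.6331 = 177.2308; share = 0.5035.

share on x = 0.5035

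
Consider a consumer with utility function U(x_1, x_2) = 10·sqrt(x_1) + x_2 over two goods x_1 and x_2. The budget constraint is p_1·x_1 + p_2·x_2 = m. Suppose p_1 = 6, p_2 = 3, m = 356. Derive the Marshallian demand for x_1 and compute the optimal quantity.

x_1* = 6.25

Plugging in: x_1* = (5·3/6)² = 6.25.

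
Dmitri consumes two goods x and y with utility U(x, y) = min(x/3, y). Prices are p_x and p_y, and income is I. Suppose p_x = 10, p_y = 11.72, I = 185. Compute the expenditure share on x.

share on x = 0.7191

With perfect complements, no substitution: consume in ratio x:y = 3:1.
Budget: p_x·x + p_y·(1/3)·x = I, so (3·p_x + p_y)·x = 3·I.
Demand: x*(p_x,p_y,I) = 3·I/(3·p_x + p_y), y* = I/(3·p_x + p_y).
Here 3·10 + 11.72 = 41.72, giving x* = 13.303 and y* = 4.4343.
Expenditure on x: 10·13.303 = 133.0297; share = 0.7191.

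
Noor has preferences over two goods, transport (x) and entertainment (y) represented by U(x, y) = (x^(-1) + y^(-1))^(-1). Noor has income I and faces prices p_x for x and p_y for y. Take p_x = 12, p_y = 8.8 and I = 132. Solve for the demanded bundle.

MU_x ∝ x^(-2), MU_y ∝ y^(-2), so MRS = (y/x)^(2) = p_x/p_y.
Solve for the ratio: y/x = [p_x/p_y]^(0.5).
Substitute y = (y/x)·x into the budget: x* = I/(p_x + p_y·(y/x)).
Numerically y/x = 1.167748, so x* = 132/(12 + 8.8·1.167748) = 5.9256 and y* = 1.167748·5.9256 = 6.9196.

x* = 5.9256, y* = 6.9196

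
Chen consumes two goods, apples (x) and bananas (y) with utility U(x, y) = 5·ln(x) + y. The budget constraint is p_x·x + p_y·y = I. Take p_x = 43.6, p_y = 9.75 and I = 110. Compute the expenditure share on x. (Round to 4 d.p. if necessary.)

Set MRS = p_x/p_y: (5/x)/1 = p_x/p_y.
So x*(p_x,p_y) = 5·p_y/p_x, independent of income; and y* = (I − 5·p_y)/p_y.
At the given prices: x* = 5·9.75/43.6 = 1.1181, and y* = 6.2821.
Expenditure on x: 43.6·1.1181 = 48.75; share = 0.4432.

share on x = 0.4432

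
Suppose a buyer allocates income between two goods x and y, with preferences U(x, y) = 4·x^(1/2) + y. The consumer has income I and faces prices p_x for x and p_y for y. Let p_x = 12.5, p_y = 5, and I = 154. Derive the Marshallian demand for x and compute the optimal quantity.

x* = 0.64

Utility is quasi-linear in y; the FOC for x is 2/√x = p_x/p_y.
Thus x* = (2·p_y/p_x)² — independent of I — with the rest of income spent on y.
Plugging in: x* = (2·5/12.5)² = 0.64.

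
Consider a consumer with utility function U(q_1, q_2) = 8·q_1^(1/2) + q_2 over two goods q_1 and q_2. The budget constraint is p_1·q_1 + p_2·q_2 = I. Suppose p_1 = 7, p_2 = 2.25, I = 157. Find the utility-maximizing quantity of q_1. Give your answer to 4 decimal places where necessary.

q_1* = 1.6531

Solve: √q_1 = 4·p_2/p_1, so q_1*(p_1,p_2) = (4·p_2/p_1)², and q_2* = (I − p_1·q_1*)/p_2.
Plugging in: q_1* = (4·2.25/7)² = 1.6531.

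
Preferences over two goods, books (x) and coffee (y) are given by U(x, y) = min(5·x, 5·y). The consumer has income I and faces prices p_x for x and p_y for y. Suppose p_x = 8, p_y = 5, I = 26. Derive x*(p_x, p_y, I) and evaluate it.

Leontief preferences: the optimum is at the kink where x/5 = y/5, i.e. y = x.
Budget: p_x·x + p_y·x = I, so (5·p_x + 5·p_y)·x = 5·I.
Demand: x*(p_x,p_y,I) = 5·I/(5·p_x + 5·p_y), y* = 5·I/(5·p_x + 5·p_y).
Here 5·8 + 5·5 = 65, giving x* = 2.

x* = 2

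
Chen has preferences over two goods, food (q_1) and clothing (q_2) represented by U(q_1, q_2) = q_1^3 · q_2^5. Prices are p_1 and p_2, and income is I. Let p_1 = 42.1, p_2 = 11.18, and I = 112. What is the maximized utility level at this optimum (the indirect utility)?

V = 9553.9456

Demand: q_1*(p_1,p_2,I) = 0.375·I/p_1 and q_2* = 0.625·I/p_2.
At p_1=42.1, p_2=11.18, I=112: q_1* = 0.375·112/42.1 = 0.9976, q_2* = 6.2612.
Utility at the optimum: U(0.9976, 6.2612) = 9553.9456.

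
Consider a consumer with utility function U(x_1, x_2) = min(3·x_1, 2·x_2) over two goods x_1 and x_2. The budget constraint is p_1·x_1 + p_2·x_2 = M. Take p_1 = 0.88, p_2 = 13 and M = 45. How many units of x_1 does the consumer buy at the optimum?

x_1* = 2.208

With perfect complements, no substitution: consume in ratio x_1:x_2 = 2:3.
Budget: p_1·x_1 + p_2·(3/2)·x_1 = M, so (2·p_1 + 3·p_2)·x_1 = 2·M.
Demand: x_1*(p_1,p_2,M) = 2·M/(2·p_1 + 3·p_2), x_2* = 3·M/(2·p_1 + 3·p_2).
Here 2·0.88 + 3·13 = 40.76, giving x_1* = 2.208.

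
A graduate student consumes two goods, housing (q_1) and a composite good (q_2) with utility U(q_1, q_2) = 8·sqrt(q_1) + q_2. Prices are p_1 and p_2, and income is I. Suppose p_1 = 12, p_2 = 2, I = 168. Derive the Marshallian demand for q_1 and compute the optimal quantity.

Set MRS = p_1/p_2: 4·q_1^(−1/2) = p_1/p_2.
Thus q_1* = (4·p_2/p_1)² — independent of I — with the rest of income spent on q_2.
Plugging in: q_1* = (4·2/12)² = 0.4444.

q_1* = 0.4444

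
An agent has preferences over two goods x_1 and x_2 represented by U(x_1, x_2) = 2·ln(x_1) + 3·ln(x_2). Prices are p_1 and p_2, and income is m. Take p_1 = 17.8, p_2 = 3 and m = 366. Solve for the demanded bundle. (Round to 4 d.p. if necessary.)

x_1* = 8.2247, x_2* = 73.2

At p_1=17.8, p_2=3, m=366: x_1* = 0.4·366/17.8 = 8.2247, x_2* = 73.2.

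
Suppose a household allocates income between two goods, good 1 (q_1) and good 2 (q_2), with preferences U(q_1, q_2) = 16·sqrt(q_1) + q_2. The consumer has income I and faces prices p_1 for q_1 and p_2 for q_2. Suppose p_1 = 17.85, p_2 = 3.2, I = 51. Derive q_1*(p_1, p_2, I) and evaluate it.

Set MRS = p_1/p_2: 8·q_1^(−1/2) = p_1/p_2.
Thus q_1* = (8·p_2/p_1)² — independent of I — with the rest of income spent on q_2.
Plugging in: q_1* = (8·3.2/17.85)² = 2.0569.

q_1* = 2.0569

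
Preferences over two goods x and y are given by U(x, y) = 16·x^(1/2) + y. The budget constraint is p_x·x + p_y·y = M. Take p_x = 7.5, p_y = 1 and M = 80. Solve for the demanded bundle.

x* = 1.1378, y* = 71.4667

Solve: √x = 8·p_y/p_x, so x*(p_x,p_y) = (8·p_y/p_x)², and y* = (M − p_x·x*)/p_y.
Plugging in: x* = (8·1/7.5)² = 1.1378, y* = 71.4667.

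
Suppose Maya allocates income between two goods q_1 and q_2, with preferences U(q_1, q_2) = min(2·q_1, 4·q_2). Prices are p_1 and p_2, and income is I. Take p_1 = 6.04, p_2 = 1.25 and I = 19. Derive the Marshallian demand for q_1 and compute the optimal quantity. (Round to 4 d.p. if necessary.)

Leontief preferences: the optimum is at the kink where q_1/4 = q_2/2, i.e. q_2 = (1/2)·q_1.
Budget: p_1·q_1 + p_2·(1/2)·q_1 = I, so (4·p_1 + 2·p_2)·q_1 = 4·I.
Demand: q_1*(p_1,p_2,I) = 4·I/(4·p_1 + 2·p_2), q_2* = 2·I/(4·p_1 + 2·p_2).
Here 4·6.04 + 2·1.25 = 26.66, giving q_1* = 2.8507.

q_1* = 2.8507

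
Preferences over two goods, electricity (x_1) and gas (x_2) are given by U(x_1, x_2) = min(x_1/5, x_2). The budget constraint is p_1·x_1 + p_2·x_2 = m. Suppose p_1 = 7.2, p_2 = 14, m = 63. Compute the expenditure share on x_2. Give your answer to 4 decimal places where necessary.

share on x_2 = 0.28

Leontief preferences: the optimum is at the kink where x_1/5 = x_2/1, i.e. x_2 = (1/5)·x_1.
Budget: p_1·x_1 + p_2·(1/5)·x_1 = m, so (5·p_1 + p_2)·x_1 = 5·m.
Demand: x_1*(p_1,p_2,m) = 5·m/(5·p_1 + p_2), x_2* = m/(5·p_1 + p_2).
Here 5·7.2 + 14 = 50, giving x_1* = 6.3 and x_2* = 1.26.
Expenditure on x_2: 14·1.26 = 17.64; share = 0.28.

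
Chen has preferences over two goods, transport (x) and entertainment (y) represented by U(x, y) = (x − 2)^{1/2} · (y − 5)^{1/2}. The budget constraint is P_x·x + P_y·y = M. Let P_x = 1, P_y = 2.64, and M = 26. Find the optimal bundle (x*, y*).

x* = 7.4, y* = 7.0455

MRS = (y−5)/(x−2). Tangency with P_x/P_y gives y−5 = (P_x/P_y)·(x−2).
Substituting into the budget: x* = 2 + 0.5·(M − 2·P_x − 5·P_y)/P_x, and y* = 5 + 0.5·(…)/P_y.
Discretionary income = 26 − 2·1 − 5·2.64 = 10.8; x* = 2 + 0.5·10.8/1 = 7.4; y* = 5 + 0.5·10.8/2.64 = 7.0455.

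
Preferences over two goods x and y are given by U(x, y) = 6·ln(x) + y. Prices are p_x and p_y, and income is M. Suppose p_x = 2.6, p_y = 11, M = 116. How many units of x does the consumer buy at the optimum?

So x*(p_x,p_y) = 6·p_y/p_x, independent of income; and y* = (M − 6·p_y)/p_y.
At the given prices: x* = 6·11/2.6 = 25.3846.

x* = 25.3846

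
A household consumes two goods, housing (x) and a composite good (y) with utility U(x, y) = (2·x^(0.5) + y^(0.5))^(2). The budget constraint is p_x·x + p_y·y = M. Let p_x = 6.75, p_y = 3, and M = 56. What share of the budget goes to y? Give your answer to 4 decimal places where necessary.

share on y = 0.36

Substitute y = (y/x)·x into the budget: x* = M/(p_x + p_y·(y/x)).
Numerically y/x = 1.265625, so x* = 56/(6.75 + 3·1.265625) = 5.3096 and y* = 1.265625·5.3096 = 6.72.
Expenditure on y: 3·6.72 = 20.16; share = 0.36.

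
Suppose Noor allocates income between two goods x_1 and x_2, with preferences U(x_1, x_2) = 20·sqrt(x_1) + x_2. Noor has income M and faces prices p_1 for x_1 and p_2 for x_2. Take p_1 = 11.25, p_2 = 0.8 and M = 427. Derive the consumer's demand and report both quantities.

MU_x_1 = 10/√x_1, MU_x_2 = 1. Tangency: 10/√x_1 = p_1/p_2.
Solve: √x_1 = 10·p_2/p_1, so x_1*(p_1,p_2) = (10·p_2/p_1)², and x_2* = (M − p_1·x_1*)/p_2.
Plugging in: x_1* = (10·0.8/11.25)² = 0.5057, x_2* = 526.6389.

x_1* = 0.5057, x_2* = 526.6389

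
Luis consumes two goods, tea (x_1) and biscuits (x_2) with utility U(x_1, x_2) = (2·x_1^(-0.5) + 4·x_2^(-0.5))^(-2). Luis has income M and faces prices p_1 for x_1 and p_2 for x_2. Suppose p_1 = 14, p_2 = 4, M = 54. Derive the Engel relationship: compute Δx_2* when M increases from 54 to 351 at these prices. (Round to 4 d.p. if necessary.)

Δx_2* = 37.9511

MRS = MU_x_1/MU_x_2 = (1/2)·(x_2/x_1)^(1.5). Set equal to p_1/p_2.
Hence x_2/x_1 = (2·p_1/p_2)^(1/(1.5)), i.e. raised to the 2/3 power.
With the ratio pinned down, the budget gives x_1* = M/(p_1 + p_2·(x_2/x_1)) and x_2* = (x_2/x_1)·x_1*.
Numerically x_2/x_1 = 3.659306, so x_1* = 54/(14 + 4·3.659306) = 1.8857 and x_2* = 3.659306·1.8857 = 6.9002.
At M' = 351: x_2* = 44.8513. Change: 44.8513 − 6.9002 = 37.9511.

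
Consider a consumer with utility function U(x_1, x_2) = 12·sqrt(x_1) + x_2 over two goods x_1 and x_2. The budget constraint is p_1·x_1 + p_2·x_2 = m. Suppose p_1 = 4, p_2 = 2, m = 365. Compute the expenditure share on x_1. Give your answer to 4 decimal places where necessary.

share on x_1 = 0.0986

Solve: √x_1 = 6·p_2/p_1, so x_1*(p_1,p_2) = (6·p_2/p_1)², and x_2* = (m − p_1·x_1*)/p_2.
Plugging in: x_1* = (6·2/4)² = 9, x_2* = 164.5.
Expenditure on x_1: 4·9 = 36; share = 0.0986.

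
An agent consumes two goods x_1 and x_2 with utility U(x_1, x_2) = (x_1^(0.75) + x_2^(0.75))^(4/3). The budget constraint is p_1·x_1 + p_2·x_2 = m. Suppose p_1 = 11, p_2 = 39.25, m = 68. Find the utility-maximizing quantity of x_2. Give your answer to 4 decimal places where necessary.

x_2* = 0.0373

MRS = MU_x_1/MU_x_2 = (x_2/x_1)^(0.25). Set equal to p_1/p_2.
Solve for the ratio: x_2/x_1 = [p_1/p_2]^(4).
With the ratio pinned down, the budget gives x_1* = m/(p_1 + p_2·(x_2/x_1)) and x_2* = (x_2/x_1)·x_1*.
Numerically x_2/x_1 = 0.006169, so x_1* = 68/(11 + 39.25·0.006169) = 6.0487 and x_2* = 0.006169·6.0487 = 0.0373.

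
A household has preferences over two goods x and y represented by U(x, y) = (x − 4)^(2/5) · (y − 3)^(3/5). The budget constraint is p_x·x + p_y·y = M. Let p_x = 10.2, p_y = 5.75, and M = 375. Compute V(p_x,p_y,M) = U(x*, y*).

V = 22.3596

Let x' = x−4, y' = y−3. MRS = (2/3)·y'/x' = p_x/p_y.
Substituting into the budget: x* = 4 + 0.4·(M − 4·p_x − 3·p_y)/p_x, and y* = 3 + 0.6·(…)/p_y.
Discretionary income = 375 − 4·10.2 − 3·5.75 = 316.95; x* = 4 + 0.4·316.95/10.2 = 16.4294; y* = 3 + 0.6·316.95/5.75 = 36.073.
Utility at the optimum: U(16.4294, 36.073) = 22.3596.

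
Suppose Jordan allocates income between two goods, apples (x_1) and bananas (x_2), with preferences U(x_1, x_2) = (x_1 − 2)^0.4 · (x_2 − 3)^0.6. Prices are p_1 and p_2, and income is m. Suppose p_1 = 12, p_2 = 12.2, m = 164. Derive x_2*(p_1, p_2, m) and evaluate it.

x_2* = 8.0852

This is Cobb-Douglas in (x_1−2, x_2−3): tangency gives 0.4·p_2·(x_2−3) = 0.6·p_1·(x_1−2).
Substituting into the budget: x_1* = 2 + 0.4·(m − 2·p_1 − 3·p_2)/p_1, and x_2* = 3 + 0.6·(…)/p_2.
Discretionary income = 164 − 2·12 − 3·12.2 = 103.4; x_2* = 3 + 0.6·103.4/12.2 = 8.0852.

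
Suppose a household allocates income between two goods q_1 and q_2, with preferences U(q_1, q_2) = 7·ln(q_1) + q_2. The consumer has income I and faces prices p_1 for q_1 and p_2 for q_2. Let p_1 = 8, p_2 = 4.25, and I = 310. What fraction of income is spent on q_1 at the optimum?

Set MRS = p_1/p_2: (7/q_1)/1 = p_1/p_2.
So q_1*(p_1,p_2) = 7·p_2/p_1, independent of income; and q_2* = (I − 7·p_2)/p_2.
At the given prices: q_1* = 7·4.25/8 = 3.7188, and q_2* = 65.9412.
Expenditure on q_1: 8·3.7188 = 29.75; share = 0.096.

share on q_1 = 0.096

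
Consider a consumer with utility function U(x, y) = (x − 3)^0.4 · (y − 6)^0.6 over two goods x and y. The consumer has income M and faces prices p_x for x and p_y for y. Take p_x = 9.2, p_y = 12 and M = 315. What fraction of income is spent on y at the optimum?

Let x' = x−3, y' = y−6. MRS = (2/3)·y'/x' = p_x/p_y.
Substituting into the budget: x* = 3 + 0.4·(M − 3·p_x − 6·p_y)/p_x, and y* = 6 + 0.6·(…)/p_y.
Discretionary income = 315 − 3·9.2 − 6·12 = 215.4; x* = 3 + 0.4·215.4/9.2 = 12.3652; y* = 6 + 0.6·215.4/12 = 16.77.
Expenditure on y: 12·16.77 = 201.24; share = 0.6389.

share on y = 0.6389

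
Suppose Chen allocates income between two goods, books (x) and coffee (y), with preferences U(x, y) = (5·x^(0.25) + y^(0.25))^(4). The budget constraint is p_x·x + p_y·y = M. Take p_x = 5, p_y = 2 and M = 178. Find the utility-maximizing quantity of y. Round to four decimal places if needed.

MU_x ∝ 5·x^(-0.75), MU_y ∝ y^(-0.75), so MRS = 5·(y/x)^(0.75) = p_x/p_y.
Hence y/x = ((1/5)·p_x/p_y)^(1/(0.75)), i.e. raised to the 4/3 power.
With the ratio pinned down, the budget gives x* = M/(p_x + p_y·(y/x)) and y* = (y/x)·x*.
Numerically y/x = 0.39685, so x* = 178/(5 + 2·0.39685) = 30.723 and y* = 0.39685·30.723 = 12.1924.

y* = 12.1924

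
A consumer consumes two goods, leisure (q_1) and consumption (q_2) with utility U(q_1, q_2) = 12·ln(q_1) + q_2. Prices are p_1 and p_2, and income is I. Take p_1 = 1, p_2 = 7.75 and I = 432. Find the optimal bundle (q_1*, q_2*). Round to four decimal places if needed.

Set MRS = p_1/p_2: (12/q_1)/1 = p_1/p_2.
So q_1*(p_1,p_2) = 12·p_2/p_1, independent of income; and q_2* = (I − 12·p_2)/p_2.
At the given prices: q_1* = 12·7.75/1 = 93, and q_2* = 43.7419.

q_1* = 93, q_2* = 43.7419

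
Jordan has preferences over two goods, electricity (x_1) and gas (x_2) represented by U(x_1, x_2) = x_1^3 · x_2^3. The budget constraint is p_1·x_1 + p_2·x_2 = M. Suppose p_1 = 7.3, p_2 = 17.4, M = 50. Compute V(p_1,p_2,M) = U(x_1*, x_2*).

V = 119.1307

MU_x_1/MU_x_2 = (3·x_2)/(3·x_1); tangency sets this equal to p_1/p_2.
Rearranging, p_2·x_2 = p_1·x_1. Substituting into the budget gives p_1·x_1·(1 + 1) = M.
Demand: x_1*(p_1,p_2,M) = 0.5·M/p_1 and x_2* = 0.5·M/p_2.
At p_1=7.3, p_2=17.4, M=50: x_1* = 0.5·50/7.3 = 3.4247, x_2* = 1.4368.
Utility at the optimum: U(3.4247, 1.4368) = 119.1307.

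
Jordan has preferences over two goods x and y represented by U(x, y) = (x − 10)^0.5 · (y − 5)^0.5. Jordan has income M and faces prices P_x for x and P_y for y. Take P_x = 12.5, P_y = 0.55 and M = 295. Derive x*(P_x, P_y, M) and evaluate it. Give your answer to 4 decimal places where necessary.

Let x' = x−10, y' = y−5. MRS = y'/x' = P_x/P_y.
After buying the subsistence bundle (10, 5), a share 0.5 of the remaining income goes to x: x* = 10 + 0.5·(M − 10P_x − 5P_y)/P_x.
Discretionary income = 295 − 10·12.5 − 5·0.55 = 167.25; x* = 10 + 0.5·167.25/12.5 = 16.69.

x* = 16.69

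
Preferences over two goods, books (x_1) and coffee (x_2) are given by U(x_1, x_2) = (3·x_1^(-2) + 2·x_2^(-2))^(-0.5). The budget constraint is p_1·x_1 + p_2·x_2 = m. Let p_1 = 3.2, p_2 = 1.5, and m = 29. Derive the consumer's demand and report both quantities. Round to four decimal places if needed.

x_1* = 5.9343, x_2* = 6.6735

MU_x_1 ∝ 3·x_1^(-3), MU_x_2 ∝ 2·x_2^(-3), so MRS = (3/2)·(x_2/x_1)^(3) = p_1/p_2.
Solve for the ratio: x_2/x_1 = [(2/3)·p_1/p_2]^(1/3).
With the ratio pinned down, the budget gives x_1* = m/(p_1 + p_2·(x_2/x_1)) and x_2* = (x_2/x_1)·x_1*.
Numerically x_2/x_1 = 1.124577, so x_1* = 29/(3.2 + 1.5·1.124577) = 5.9343 and x_2* = 1.124577·5.9343 = 6.6735.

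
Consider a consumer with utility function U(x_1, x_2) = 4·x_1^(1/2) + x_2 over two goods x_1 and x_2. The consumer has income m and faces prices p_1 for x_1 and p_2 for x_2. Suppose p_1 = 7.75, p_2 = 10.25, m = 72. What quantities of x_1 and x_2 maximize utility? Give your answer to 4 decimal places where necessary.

x_1* = 6.9969, x_2* = 1.7341

MU_x_1 = 2/√x_1, MU_x_2 = 1. Tangency: 2/√x_1 = p_1/p_2.
Thus x_1* = (2·p_2/p_1)² — independent of m — with the rest of income spent on x_2.
Plugging in: x_1* = (2·10.25/7.75)² = 6.9969, x_2* = 1.7341.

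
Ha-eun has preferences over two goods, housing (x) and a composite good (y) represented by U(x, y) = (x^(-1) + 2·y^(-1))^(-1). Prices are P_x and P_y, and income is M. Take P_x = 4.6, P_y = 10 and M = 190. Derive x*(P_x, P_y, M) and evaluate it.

x* = 13.3881

MU_x ∝ x^(-2), MU_y ∝ 2·y^(-2), so MRS = (1/2)·(y/x)^(2) = P_x/P_y.
Hence y/x = (2·P_x/P_y)^(1/(2)), i.e. raised to the 0.5 power.
Substitute y = (y/x)·x into the budget: x* = M/(P_x + P_y·(y/x)).
Numerically y/x = 0.959166, so x* = 190/(4.6 + 10·0.959166) = 13.3881.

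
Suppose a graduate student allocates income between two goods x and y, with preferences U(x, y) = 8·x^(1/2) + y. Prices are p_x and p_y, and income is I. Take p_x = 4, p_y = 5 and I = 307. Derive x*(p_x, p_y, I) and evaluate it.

Solve: √x = 4·p_y/p_x, so x*(p_x,p_y) = (4·p_y/p_x)², and y* = (I − p_x·x*)/p_y.
Plugging in: x* = (4·5/4)² = 25.

x* = 25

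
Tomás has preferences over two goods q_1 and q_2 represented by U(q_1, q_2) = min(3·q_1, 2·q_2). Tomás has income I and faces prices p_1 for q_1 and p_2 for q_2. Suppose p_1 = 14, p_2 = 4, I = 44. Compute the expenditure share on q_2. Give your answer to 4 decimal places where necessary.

share on q_2 = 0.3

Leontief preferences: the optimum is at the kink where q_1/2 = q_2/3, i.e. q_2 = (3/2)·q_1.
Budget: p_1·q_1 + p_2·(3/2)·q_1 = I, so (2·p_1 + 3·p_2)·q_1 = 2·I.
Demand: q_1*(p_1,p_2,I) = 2·I/(2·p_1 + 3·p_2), q_2* = 3·I/(2·p_1 + 3·p_2).
Here 2·14 + 3·4 = 40, giving q_1* = 2.2 and q_2* = 3.3.
Expenditure on q_2: 4·3.3 = 13.2; share = 0.3.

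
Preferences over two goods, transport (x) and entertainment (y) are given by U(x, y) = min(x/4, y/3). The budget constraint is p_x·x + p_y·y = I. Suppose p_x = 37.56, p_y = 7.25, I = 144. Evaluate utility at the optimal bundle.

V = 0.8373

With perfect complements, no substitution: consume in ratio x:y = 4:3.
Budget: p_x·x + p_y·(3/4)·x = I, so (4·p_x + 3·p_y)·x = 4·I.
Demand: x*(p_x,p_y,I) = 4·I/(4·p_x + 3·p_y), y* = 3·I/(4·p_x + 3·p_y).
Here 4·37.56 + 3·7.25 = 171.99, giving x* = 3.349 and y* = 2.5118.
Utility at the optimum: U(3.349, 2.5118) = 0.8373.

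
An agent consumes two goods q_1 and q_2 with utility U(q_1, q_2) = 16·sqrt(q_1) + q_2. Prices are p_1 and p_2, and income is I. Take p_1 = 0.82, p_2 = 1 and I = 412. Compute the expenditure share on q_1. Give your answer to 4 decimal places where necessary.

Utility is quasi-linear in q_2; the FOC for q_1 is 8/√q_1 = p_1/p_2.
Thus q_1* = (8·p_2/p_1)² — independent of I — with the rest of income spent on q_2.
Plugging in: q_1* = (8·1/0.82)² = 95.1814, q_2* = 333.9512.
Expenditure on q_1: 0.82·95.1814 = 78.0488; share = 0.1894.

share on q_1 = 0.1894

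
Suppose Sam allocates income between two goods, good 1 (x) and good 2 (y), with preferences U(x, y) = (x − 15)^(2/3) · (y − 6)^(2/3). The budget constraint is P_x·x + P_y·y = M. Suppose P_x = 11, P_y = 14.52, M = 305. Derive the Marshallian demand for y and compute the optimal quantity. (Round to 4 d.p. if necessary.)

Let x' = x−15, y' = y−6. MRS = y'/x' = P_x/P_y.
After buying the subsistence bundle (15, 6), a share 0.5 of the remaining income goes to x: x* = 15 + 0.5·(M − 15P_x − 6P_y)/P_x.
Discretionary income = 305 − 15·11 − 6·14.52 = 52.88; y* = 6 + 0.5·52.88/14.52 = 7.8209.

y* = 7.8209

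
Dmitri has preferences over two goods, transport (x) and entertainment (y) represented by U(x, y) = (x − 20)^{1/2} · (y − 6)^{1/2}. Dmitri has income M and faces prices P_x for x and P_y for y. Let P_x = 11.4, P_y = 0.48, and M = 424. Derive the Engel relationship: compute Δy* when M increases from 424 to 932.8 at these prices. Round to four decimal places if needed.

MRS = (y−6)/(x−20). Tangency with P_x/P_y gives y−6 = (P_x/P_y)·(x−20).
After buying the subsistence bundle (20, 6), a share 0.5 of the remaining income goes to x: x* = 20 + 0.5·(M − 20P_x − 6P_y)/P_x.
Discretionary income = 424 − 20·11.4 − 6·0.48 = 193.12; y* = 6 + 0.5·193.12/0.48 = 207.1667.
At M' = 932.8: y* = 737.1667. Change: 737.1667 − 207.1667 = 530.

Δy* = 530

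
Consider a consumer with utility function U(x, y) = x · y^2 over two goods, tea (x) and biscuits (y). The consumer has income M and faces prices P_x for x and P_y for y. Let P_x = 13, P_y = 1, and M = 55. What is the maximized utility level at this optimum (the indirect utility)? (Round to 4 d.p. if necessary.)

V = 1896.0114

Tangency: MRS = (1/2)·y/x = P_x/P_y.
Rearranging, P_y·y = 2·P_x·x. Substituting into the budget gives P_x·x·(1 + 2) = M.
Demand: x*(P_x,P_y,M) = 1/3·M/P_x and y* = 2/3·M/P_y.
At P_x=13, P_y=1, M=55: x* = 1/3·55/13 = 1.4103, y* = 36.6667.
Utility at the optimum: U(1.4103, 36.6667) = 1896.0114.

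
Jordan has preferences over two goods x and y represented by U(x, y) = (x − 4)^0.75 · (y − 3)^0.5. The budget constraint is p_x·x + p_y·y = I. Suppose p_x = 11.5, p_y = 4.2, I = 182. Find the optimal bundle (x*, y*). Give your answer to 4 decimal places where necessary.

x* = 10.4383, y* = 14.7524

Let x' = x−4, y' = y−3. MRS = (3/2)·y'/x' = p_x/p_y.
After buying the subsistence bundle (4, 3), a share 0.6 of the remaining income goes to x: x* = 4 + 0.6·(I − 4p_x − 3p_y)/p_x.
Discretionary income = 182 − 4·11.5 − 3·4.2 = 123.4; x* = 4 + 0.6·123.4/11.5 = 10.4383; y* = 3 + 0.4·123.4/4.2 = 14.7524.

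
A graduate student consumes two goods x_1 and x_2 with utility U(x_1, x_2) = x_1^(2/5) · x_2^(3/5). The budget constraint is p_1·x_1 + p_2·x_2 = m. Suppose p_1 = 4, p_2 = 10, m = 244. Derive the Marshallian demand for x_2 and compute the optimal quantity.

x_2* = 14.64

MU_x_1/MU_x_2 = (0.4·x_2)/(0.6·x_1); tangency sets this equal to p_1/p_2.
So 0.4·p_2·x_2 = 0.6·p_1·x_1; combined with the budget, a share 0.4 of income goes to x_1.
Demand: x_1*(p_1,p_2,m) = 0.4·m/p_1 and x_2* = 0.6·m/p_2.
At p_1=4, p_2=10, m=244: x_2* = 0.6·244/10 = 14.64.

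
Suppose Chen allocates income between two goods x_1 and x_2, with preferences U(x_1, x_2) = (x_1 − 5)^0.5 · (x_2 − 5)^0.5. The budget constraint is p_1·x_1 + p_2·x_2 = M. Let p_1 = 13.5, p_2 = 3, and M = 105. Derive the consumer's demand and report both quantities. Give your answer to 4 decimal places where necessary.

Let x_1' = x_1−5, x_2' = x_2−5. MRS = x_2'/x_1' = p_1/p_2.
Substituting into the budget: x_1* = 5 + 0.5·(M − 5·p_1 − 5·p_2)/p_1, and x_2* = 5 + 0.5·(…)/p_2.
Discretionary income = 105 − 5·13.5 − 5·3 = 22.5; x_1* = 5 + 0.5·22.5/13.5 = 5.8333; x_2* = 5 + 0.5·22.5/3 = 8.75.

x_1* = 5.8333, x_2* = 8.75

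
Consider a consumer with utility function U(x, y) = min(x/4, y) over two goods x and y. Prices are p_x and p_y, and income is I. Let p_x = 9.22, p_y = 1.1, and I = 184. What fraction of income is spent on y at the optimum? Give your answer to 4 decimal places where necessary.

With perfect complements, no substitution: consume in ratio x:y = 4:1.
Budget: p_x·x + p_y·(1/4)·x = I, so (4·p_x + p_y)·x = 4·I.
Demand: x*(p_x,p_y,I) = 4·I/(4·p_x + p_y), y* = I/(4·p_x + p_y).
Here 4·9.22 + 1.1 = 37.98, giving x* = 19.3786 and y* = 4.8447.
Expenditure on y: 1.1·4.8447 = 5.3291; share = 0.029.

share on y = 0.029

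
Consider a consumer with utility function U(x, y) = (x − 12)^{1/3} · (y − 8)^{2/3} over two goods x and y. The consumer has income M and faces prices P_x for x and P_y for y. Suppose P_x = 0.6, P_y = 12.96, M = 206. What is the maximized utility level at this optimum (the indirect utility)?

MRS = (1/2)·(y−8)/(x−12). Tangency with P_x/P_y gives y−8 = 2·(P_x/P_y)·(x−12).
Substituting into the budget: x* = 12 + 1/3·(M − 12·P_x − 8·P_y)/P_x, and y* = 8 + 2/3·(…)/P_y.
Discretionary income = 206 − 12·0.6 − 8·12.96 = 95.12; x* = 12 + 1/3·95.12/0.6 = 64.8444; y* = 8 + 2/3·95.12/12.96 = 12.893.
Utility at the optimum: U(64.8444, 12.893) = 10.8156.

V = 10.8156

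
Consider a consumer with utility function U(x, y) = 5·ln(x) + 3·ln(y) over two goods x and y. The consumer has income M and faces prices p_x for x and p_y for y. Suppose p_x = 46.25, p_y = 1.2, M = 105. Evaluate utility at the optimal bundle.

At p_x=46.25, p_y=1.2, M=105: x* = 0.625·105/46.25 = 1.4189, y* = 32.8125.
Utility at the optimum: U(1.4189, 32.8125) = 12.2219.

V = 12.2219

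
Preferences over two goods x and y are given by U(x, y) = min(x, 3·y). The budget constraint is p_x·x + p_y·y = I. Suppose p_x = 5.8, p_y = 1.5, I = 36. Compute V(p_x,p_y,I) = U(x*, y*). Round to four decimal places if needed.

Leontief preferences: the optimum is at the kink where x/3 = y/1, i.e. y = (1/3)·x.
Budget: p_x·x + p_y·(1/3)·x = I, so (3·p_x + p_y)·x = 3·I.
Demand: x*(p_x,p_y,I) = 3·I/(3·p_x + p_y), y* = I/(3·p_x + p_y).
Here 3·5.8 + 1.5 = 18.9, giving x* = 5.7143 and y* = 1.9048.
Utility at the optimum: U(5.7143, 1.9048) = 5.7143.

V = 5.7143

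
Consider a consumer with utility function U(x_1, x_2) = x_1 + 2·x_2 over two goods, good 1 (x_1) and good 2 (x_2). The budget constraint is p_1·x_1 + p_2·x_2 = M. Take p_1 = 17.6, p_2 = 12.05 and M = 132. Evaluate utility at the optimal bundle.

V = 21.9087

Linear utility — the consumer picks whichever good has higher MU/price: 1/17.6 = 0.0568 vs 2/12.05 = 0.166.
x_2 gives more utility per dollar, so spend all income on x_2: x_2* = M/p_2, x_1* = 0.
Numerically: x_1* = 0, x_2* = 10.9544.
Utility at the optimum: U(0, 10.9544) = 21.9087.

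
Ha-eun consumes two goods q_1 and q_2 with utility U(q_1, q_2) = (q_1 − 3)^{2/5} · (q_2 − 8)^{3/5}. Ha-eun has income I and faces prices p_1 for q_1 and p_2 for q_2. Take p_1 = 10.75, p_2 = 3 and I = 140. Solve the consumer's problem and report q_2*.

Let q_1' = q_1−3, q_2' = q_2−8. MRS = (2/3)·q_2'/q_1' = p_1/p_2.
Substituting into the budget: q_1* = 3 + 0.4·(I − 3·p_1 − 8·p_2)/p_1, and q_2* = 8 + 0.6·(…)/p_2.
Discretionary income = 140 − 3·10.75 − 8·3 = 83.75; q_2* = 8 + 0.6·83.75/3 = 24.75.

q_2* = 24.75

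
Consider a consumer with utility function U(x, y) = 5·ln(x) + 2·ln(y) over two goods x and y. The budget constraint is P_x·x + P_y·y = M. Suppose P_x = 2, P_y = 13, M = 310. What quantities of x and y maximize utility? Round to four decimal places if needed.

Demand: x*(P_x,P_y,M) = 5/7·M/P_x and y* = 2/7·M/P_y.
At P_x=2, P_y=13, M=310: x* = 5/7·310/2 = 110.7143, y* = 6.8132.

x* = 110.7143, y* = 6.8132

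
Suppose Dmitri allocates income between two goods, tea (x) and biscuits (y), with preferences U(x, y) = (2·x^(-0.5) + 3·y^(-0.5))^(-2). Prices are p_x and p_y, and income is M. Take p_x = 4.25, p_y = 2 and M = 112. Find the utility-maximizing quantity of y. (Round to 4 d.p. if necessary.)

y* = 28.2667

MU_x ∝ 2·x^(-1.5), MU_y ∝ 3·y^(-1.5), so MRS = (2/3)·(y/x)^(1.5) = p_x/p_y.
Solve for the ratio: y/x = [(3/2)·p_x/p_y]^(2/3).
Substitute y = (y/x)·x into the budget: x* = M/(p_x + p_y·(y/x)).
Numerically y/x = 2.165875, so x* = 112/(4.25 + 2·2.165875) = 13.051 and y* = 2.165875·13.051 = 28.2667.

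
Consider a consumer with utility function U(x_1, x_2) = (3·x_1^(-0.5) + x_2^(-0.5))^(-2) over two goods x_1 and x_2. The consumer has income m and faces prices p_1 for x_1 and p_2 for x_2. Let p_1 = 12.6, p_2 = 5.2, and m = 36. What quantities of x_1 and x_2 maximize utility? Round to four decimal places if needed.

MU_x_1 ∝ 3·x_1^(-1.5), MU_x_2 ∝ x_2^(-1.5), so MRS = 3·(x_2/x_1)^(1.5) = p_1/p_2.
Hence x_2/x_1 = ((1/3)·p_1/p_2)^(1/(1.5)), i.e. raised to the 2/3 power.
With the ratio pinned down, the budget gives x_1* = m/(p_1 + p_2·(x_2/x_1)) and x_2* = (x_2/x_1)·x_1*.
Numerically x_2/x_1 = 0.867289, so x_1* = 36/(12.6 + 5.2·0.867289) = 2.104 and x_2* = 0.867289·2.104 = 1.8248.

x_1* = 2.104, x_2* = 1.8248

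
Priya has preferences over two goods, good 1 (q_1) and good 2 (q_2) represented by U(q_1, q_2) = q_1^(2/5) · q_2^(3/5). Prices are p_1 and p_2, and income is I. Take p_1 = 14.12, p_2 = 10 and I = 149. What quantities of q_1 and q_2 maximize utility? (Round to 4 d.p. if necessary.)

MU_q_1/MU_q_2 = (0.4·q_2)/(0.6·q_1); tangency sets this equal to p_1/p_2.
Rearranging, p_2·q_2 = (3/2)·p_1·q_1. Substituting into the budget gives p_1·q_1·(1 + (3/2)) = I.
Demand: q_1*(p_1,p_2,I) = 0.4·I/p_1 and q_2* = 0.6·I/p_2.
At p_1=14.12, p_2=10, I=149: q_1* = 0.4·149/14.12 = 4.221, q_2* = 8.94.

q_1* = 4.221, q_2* = 8.94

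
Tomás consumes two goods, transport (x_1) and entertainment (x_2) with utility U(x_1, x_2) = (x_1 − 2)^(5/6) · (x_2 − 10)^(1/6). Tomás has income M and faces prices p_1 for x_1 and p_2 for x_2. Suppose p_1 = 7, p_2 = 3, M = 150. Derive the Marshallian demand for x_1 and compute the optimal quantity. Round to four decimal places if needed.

MRS = 5·(x_2−10)/(x_1−2). Tangency with p_1/p_2 gives x_2−10 = (1/5)·(p_1/p_2)·(x_1−2).
After buying the subsistence bundle (2, 10), a share 5/6 of the remaining income goes to x_1: x_1* = 2 + 5/6·(M − 2p_1 − 10p_2)/p_1.
Discretionary income = 150 − 2·7 − 10·3 = 106; x_1* = 2 + 5/6·106/7 = 14.619.

x_1* = 14.619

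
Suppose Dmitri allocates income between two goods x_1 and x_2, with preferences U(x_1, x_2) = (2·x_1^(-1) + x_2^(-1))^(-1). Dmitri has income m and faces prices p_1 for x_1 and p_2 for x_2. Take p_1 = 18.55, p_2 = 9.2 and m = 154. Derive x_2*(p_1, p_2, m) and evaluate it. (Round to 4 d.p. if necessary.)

x_2* = 5.5646

From the CES first-order condition, 2·(x_2/x_1)^(2) = p_1/p_2.
Solve for the ratio: x_2/x_1 = [(1/2)·p_1/p_2]^(0.5).
Substitute x_2 = (x_2/x_1)·x_1 into the budget: x_1* = m/(p_1 + p_2·(x_2/x_1)).
Numerically x_2/x_1 = 1.004068, so x_1* = 154/(18.55 + 9.2·1.004068) = 5.5421 and x_2* = 1.004068·5.5421 = 5.5646.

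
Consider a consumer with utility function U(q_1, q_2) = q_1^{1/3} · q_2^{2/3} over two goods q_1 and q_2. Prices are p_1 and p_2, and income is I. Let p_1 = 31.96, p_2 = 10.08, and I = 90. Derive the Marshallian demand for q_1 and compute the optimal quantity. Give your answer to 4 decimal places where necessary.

At p_1=31.96, p_2=10.08, I=90: q_1* = 1/3·90/31.96 = 0.9387.

q_1* = 0.9387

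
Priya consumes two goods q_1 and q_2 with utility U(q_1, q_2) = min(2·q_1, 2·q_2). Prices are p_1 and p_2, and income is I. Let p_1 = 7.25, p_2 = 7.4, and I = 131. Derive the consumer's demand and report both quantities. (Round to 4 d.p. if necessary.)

Leontief preferences: the optimum is at the kink where q_1/2 = q_2/2, i.e. q_2 = q_1.
Budget: p_1·q_1 + p_2·q_1 = I, so (2·p_1 + 2·p_2)·q_1 = 2·I.
Demand: q_1*(p_1,p_2,I) = 2·I/(2·p_1 + 2·p_2), q_2* = 2·I/(2·p_1 + 2·p_2).
Here 2·7.25 + 2·7.4 = 29.3, giving q_1* = 8.942 and q_2* = 8.942.

q_1* = 8.942, q_2* = 8.942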